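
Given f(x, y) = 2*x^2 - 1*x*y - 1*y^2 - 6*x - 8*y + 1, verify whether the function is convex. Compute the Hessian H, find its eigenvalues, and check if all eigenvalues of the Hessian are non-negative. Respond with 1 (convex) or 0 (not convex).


The Hessian of f(x,y) = 2*x^2 - 1*x*y - 1*y^2 - 6*x - 8*y + 1 is:
H = [[4, -1], [-1, -2]]
Trace = 4 - 2 = 2
Determinant = 4*-2 - (-1)^2 = -9
Discriminant = (2)^2 - 4*-9 = 40.0
Eigenvalues: lambda_1 = -2.1623, lambda_2 = 4.1623
The function is not convex.

0


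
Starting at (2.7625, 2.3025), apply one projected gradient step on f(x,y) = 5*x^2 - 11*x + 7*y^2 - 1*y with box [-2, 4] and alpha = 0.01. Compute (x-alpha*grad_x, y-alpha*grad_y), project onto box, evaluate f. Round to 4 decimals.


Step 1: Compute gradient at (2.7625, 2.3025).
grad_x = 2*5*2.7625 - 11 = 16.625
grad_y = 2*7*2.3025 - 1 = 31.235
Step 2: Gradient step.
x_raw = 2.7625 - 0.01*16.625 = 2.5963
y_raw = 2.3025 - 0.01*31.235 = 1.9902
Step 3: Project onto [-2, 4].
x_proj = clip(2.5963) = 2.5963
y_proj = clip(1.9902) = 1.9902
Step 4: Evaluate f.
f(2.5963, 1.9902) = 30.8785


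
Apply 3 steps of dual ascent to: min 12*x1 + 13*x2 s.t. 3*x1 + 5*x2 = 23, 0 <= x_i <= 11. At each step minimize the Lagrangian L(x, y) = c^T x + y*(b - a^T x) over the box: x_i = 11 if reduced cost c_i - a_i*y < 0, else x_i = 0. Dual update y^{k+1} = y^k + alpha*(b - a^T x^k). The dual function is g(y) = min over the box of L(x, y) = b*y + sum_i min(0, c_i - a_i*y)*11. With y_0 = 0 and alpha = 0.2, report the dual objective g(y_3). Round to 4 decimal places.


Dual ascent for LP: min 12*x1 + 13*x2, 3*x1 + 5*x2 = 23, 0 <= x_i <= 11
Step 1: y^k = 0.0, reduced costs: (12.0, 13.0)
  x^k = (0.0, 0.0), subgradient = b - a^T x = 23.0
  y^{k+1} = 0.0 + 0.2*23.0 = 4.6
Step 2: y^k = 4.6, reduced costs: (-1.8, -10.0)
  x^k = (11.0, 11.0), subgradient = b - a^T x = -65.0
  y^{k+1} = 4.6 + 0.2*-65.0 = -8.4
Step 3: y^k = -8.4, reduced costs: (37.2, 55.0)
  x^k = (0.0, 0.0), subgradient = b - a^T x = 23.0
  y^{k+1} = -8.4 + 0.2*23.0 = -3.8
Dual objective at y_3 = -3.8: reduced costs (23.4, 32.0), box minimizer x = (0.0, 0.0)
g(y_3) = b*y + (c1 - a1*y)*x1 + (c2 - a2*y)*x2 = 23*(-3.8) + 23.4*0.0 + 32.0*0.0 = -87.4 + 0.0 + 0.0 = -87.4


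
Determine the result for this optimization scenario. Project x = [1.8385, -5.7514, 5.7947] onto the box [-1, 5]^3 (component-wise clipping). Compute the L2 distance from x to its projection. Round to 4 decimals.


Project each component onto [-1, 5].
clip(1.8385) = 1.8385, clip(-5.7514) = -1.0, clip(5.7947) = 5.0
Projection = [1.8385, -1.0, 5.0]
Squared diffs: [0.0, 22.5758, 0.6315]
Distance = sqrt(23.2073) = 4.8174


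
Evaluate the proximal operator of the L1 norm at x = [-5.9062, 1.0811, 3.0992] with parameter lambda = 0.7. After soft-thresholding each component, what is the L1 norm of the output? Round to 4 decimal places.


Soft-thresholding with lambda = 0.7:
prox(-5.9062) = sign(-5.9062)*max(|-5.9062| - 0.7, 0) = -5.2062
prox(1.0811) = sign(1.0811)*max(|1.0811| - 0.7, 0) = 0.3811
prox(3.0992) = sign(3.0992)*max(|3.0992| - 0.7, 0) = 2.3992
prox(x) = [-5.2062, 0.3811, 2.3992]
||prox(x)||_1 = 5.2062 + 0.3811 + 2.3992 = 7.9865


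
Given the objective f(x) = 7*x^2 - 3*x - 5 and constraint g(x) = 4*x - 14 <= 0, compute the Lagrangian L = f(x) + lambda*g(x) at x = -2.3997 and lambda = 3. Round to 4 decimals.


Step 1: Evaluate f(x).
f(-2.3997) = 7*(-2.3997)^2 - 3*(-2.3997) - 5 = 42.509
Step 2: Evaluate g(x).
g(-2.3997) = 4*-2.3997 - 14 = -23.5988
Step 3: Compute Lagrangian.
L = 42.509 + 3*-23.5988 = -28.2874


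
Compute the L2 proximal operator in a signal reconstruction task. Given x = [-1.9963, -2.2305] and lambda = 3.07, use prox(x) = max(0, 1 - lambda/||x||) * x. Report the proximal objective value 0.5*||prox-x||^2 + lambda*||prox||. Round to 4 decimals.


Step 1: Compute ||x||.
||x|| = 2.9934
Step 2: Compute scaling factor.
scale = max(0, 1 - 3.07/2.9934) = 0.0
Step 3: prox(x) = [-0.0, -0.0]
||prox(x)|| = 0.0
Step 4: Proximal objective.
0.5*||prox-x||^2 = 4.4802
lambda*||prox|| = 0.0
Total = 4.4802


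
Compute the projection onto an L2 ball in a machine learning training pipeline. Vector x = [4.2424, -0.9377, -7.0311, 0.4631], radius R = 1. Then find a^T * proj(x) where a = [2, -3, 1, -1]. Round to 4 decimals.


Step 1: Compute ||x|| (intermediates to 6 decimals).
||x|| = sqrt(4.2424^2 + (-0.9377)^2 + (-7.0311)^2 + 0.4631^2) = 8.278168
Step 2: Project.
Since ||x|| > R, scale = R/||x|| = 1/8.278168 = 0.1208, proj(x) = scale * x
proj(x) = [0.512482, -0.113274, -0.849357, 0.055942]
Step 3: Dot product.
a^T * proj(x) = 2*0.512482 - 3*(-0.113274) + 1*(-0.849357) - 1*0.055942 = 0.4595


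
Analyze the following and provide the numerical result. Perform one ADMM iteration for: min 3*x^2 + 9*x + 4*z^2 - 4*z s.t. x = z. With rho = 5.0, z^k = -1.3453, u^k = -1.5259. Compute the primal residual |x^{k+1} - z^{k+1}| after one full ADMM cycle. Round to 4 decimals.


ADMM iteration with rho = 5.0, z^k = -1.3453, u^k = -1.5259
Step 1: x-update.
Minimize 3*x^2 + 9*x + (5.0/2)*(x + 1.3453 - 1.5259)^2
FOC: (2*3 + 5.0)*x = -9 + 5.0*(-1.3453 + 1.5259)
x^{k+1} = -0.7361
Step 2: z-update.
Minimize 4*z^2 - 4*z + (5.0/2)*(-0.7361 - z - 1.5259)^2
FOC: (2*4 + 5.0)*z = 4 + 5.0*(-0.7361 - 1.5259)
z^{k+1} = -0.5623
Step 3: u-update.
u^{k+1} = -1.5259 - 0.7361 + 0.5623 = -1.6997
Step 4: Primal residual = |-0.7361 + 0.5623| = 0.1738


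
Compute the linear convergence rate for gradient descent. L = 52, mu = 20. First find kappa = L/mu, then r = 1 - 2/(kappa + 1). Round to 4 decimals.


Step 1: Compute the condition number.
kappa = L/mu = 52/20 = 2.6
Step 2: Compute the convergence rate.
r = 1 - 2/(kappa + 1) = 1 - 2*mu/(L + mu) = (L - mu)/(L + mu) = 32/72 = 0.4444


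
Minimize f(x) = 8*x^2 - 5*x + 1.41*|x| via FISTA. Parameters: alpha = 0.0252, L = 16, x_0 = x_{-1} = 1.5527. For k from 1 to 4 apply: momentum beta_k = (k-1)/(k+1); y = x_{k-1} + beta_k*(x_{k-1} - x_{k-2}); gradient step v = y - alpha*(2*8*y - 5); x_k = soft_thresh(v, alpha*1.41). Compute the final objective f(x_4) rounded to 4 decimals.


FISTA on f(x) = 8*x^2 - 5*x + 1.41*|x|
L = 16, alpha = 0.0252
Iteration 1: beta = 0.0, y = 1.5527 + 0.0*(1.5527 - 1.5527) = 1.5527
  grad(y) = 19.8432, v = y - alpha*grad = 1.0527
  prox(v) = soft_thresh(1.0527, 0.0355) = 1.0171
Iteration 2: beta = 0.3333, y = 1.0171 + 0.3333*(1.0171 - 1.5527) = 0.8386
  grad(y) = 8.4175, v = y - alpha*grad = 0.6265
  prox(v) = soft_thresh(0.6265, 0.0355) = 0.5909
Iteration 3: beta = 0.5, y = 0.5909 + 0.5*(0.5909 - 1.0171) = 0.3779
  grad(y) = 1.0456, v = y - alpha*grad = 0.3515
  prox(v) = soft_thresh(0.3515, 0.0355) = 0.316
Iteration 4: beta = 0.6, y = 0.316 + 0.6*(0.316 - 0.5909) = 0.151
  grad(y) = -2.5842, v = y - alpha*grad = 0.2161
  prox(v) = soft_thresh(0.2161, 0.0355) = 0.1806
f(x_4) = 8*0.1806^2 - 5*0.1806 + 1.41*|0.1806| = -0.3874


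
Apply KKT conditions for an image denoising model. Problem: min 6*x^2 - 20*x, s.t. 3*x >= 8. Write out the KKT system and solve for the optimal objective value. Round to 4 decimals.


Step 1: Try lambda = 0 (constraint inactive).
x_unc = 20/(2*6) = 1.6667
Check: 3*1.6667 = 5.0001 < 8 -- violated!
Step 2: Constraint must be active: 3*x = 8
x* = 8/3 = 2.6667 (rounded; the exact value 8/3 is used below)
lambda = (2*6*(8/3) - 20)/3 = 4.0
Step 3: Compute optimal value.
f(x*) = 6*(8/3)^2 - 20*(8/3) = -10.6667


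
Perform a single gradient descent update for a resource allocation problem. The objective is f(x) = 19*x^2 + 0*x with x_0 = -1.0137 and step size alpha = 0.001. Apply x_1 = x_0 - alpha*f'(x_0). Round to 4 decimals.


We compute the gradient at x_0 and apply the update.
f'(x) = 38*x + 0
f'(-1.0137) = 38*-1.0137 + 0 = -38.5206
x_1 = -1.0137 - 0.001*-38.5206 = -0.9752


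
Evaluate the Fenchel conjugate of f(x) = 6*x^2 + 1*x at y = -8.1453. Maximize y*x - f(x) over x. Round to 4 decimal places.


f*(y) = sup_x {y*x - a*x^2 - b*x} = sup_x {(y-b)*x - a*x^2}
FOC: (y - b) - 2a*x = 0 => x* = (y - b)/(2a)
x* = (-8.1453 - 1)/(2*6) = -0.7621
f*(-8.1453) = (y-b)^2/(4a) = (-8.1453 - 1)^2/(4*6)
= 83.6365/24 = 3.4849


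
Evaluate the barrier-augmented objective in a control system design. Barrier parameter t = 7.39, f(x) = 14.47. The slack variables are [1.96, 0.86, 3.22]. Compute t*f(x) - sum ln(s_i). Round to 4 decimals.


Step 1: Compute log-barrier.
ln values: [0.6729, -0.1508, 1.1694]
phi = -(0.6729 - 0.1508 + 1.1694) = -1.6915
Step 2: Compute augmented objective.
t*f(x) = 7.39*14.47 = 106.9333
Total = 106.9333 - 1.6915 = 105.2418


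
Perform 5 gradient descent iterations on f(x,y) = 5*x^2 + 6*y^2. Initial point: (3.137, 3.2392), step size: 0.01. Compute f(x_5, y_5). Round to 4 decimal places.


Gradient descent on f(x,y) = 5*x^2 + 6*y^2.
Starting point: (3.137, 3.2392), alpha = 0.01
Step 1: grad_x = 2*5*3.137 = 31.37, grad_y = 2*6*3.2392 = 38.8704
  x_1 = 3.137 - 0.01*31.37 = 2.8233
  y_1 = 3.2392 - 0.01*38.8704 = 2.8505
Step 2: grad_x = 2*5*2.8233 = 28.233, grad_y = 2*6*2.8505 = 34.206
  x_2 = 2.8233 - 0.01*28.233 = 2.541
  y_2 = 2.8505 - 0.01*34.206 = 2.5084
Step 3: grad_x = 2*5*2.541 = 25.4097, grad_y = 2*6*2.5084 = 30.1012
  x_3 = 2.541 - 0.01*25.4097 = 2.2869
  y_3 = 2.5084 - 0.01*30.1012 = 2.2074
Step 4: grad_x = 2*5*2.2869 = 22.8687, grad_y = 2*6*2.2074 = 26.4891
  x_4 = 2.2869 - 0.01*22.8687 = 2.0582
  y_4 = 2.2074 - 0.01*26.4891 = 1.9425
Step 5: grad_x = 2*5*2.0582 = 20.5819, grad_y = 2*6*1.9425 = 23.3104
  x_5 = 2.0582 - 0.01*20.5819 = 1.8524
  y_5 = 1.9425 - 0.01*23.3104 = 1.7094
f(1.8524, 1.7094) = 5*1.8524^2 + 6*1.7094^2 = 34.6892


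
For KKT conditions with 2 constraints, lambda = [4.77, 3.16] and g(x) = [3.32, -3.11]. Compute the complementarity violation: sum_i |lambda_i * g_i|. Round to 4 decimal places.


KKT complementary slackness check:
lambda_1 * g_1 = 4.77 * 3.32 = 15.8364
lambda_2 * g_2 = 3.16 * -3.11 = -9.8276
Total violation = 15.8364 + 9.8276 = 25.664


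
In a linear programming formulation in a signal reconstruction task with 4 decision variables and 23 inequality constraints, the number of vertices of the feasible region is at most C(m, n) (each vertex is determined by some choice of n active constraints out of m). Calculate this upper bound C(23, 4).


Each vertex corresponds to some choice of n active constraints out of m, so the number of vertices is at most C(m, n) = m! / (n!(m-n)!).
m = 23, n = 4
Numerator: 23 * 22 * 21 * 20
Denominator: 4! = 24
C(23, 4) = 8855


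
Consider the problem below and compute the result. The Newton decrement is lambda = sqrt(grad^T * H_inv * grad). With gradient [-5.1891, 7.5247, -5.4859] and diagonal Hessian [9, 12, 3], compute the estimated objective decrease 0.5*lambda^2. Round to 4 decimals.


Step 1: H is diagonal, so H^(-1) * g = [-0.5766, 0.6271, -1.8286].
Step 2: g^T H^(-1) g = sum_i g_i^2 / H_ii
  = (-5.1891)^2/9 + (7.5247)^2/12 + (-5.4859)^2/3
  = 2.9919 + 4.7184 + 10.0317 = 17.742
Step 3: Objective decrease = 0.5 * g^T H^(-1) g = 8.871


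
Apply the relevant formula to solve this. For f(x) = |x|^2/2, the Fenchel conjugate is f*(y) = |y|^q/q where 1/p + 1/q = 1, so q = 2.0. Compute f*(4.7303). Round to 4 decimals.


The conjugate exponent q satisfies 1/p + 1/q = 1.
p = 2, so q = 2/(2 - 1) = 2.0
|y|^q = 4.7303^2.0 = 22.3757
f*(4.7303) = 22.3757 / 2.0 = 11.1879


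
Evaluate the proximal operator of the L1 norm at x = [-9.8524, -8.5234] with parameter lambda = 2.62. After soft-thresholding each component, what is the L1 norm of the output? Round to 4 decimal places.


Soft-thresholding with lambda = 2.62:
prox(-9.8524) = sign(-9.8524)*max(|-9.8524| - 2.62, 0) = -7.2324
prox(-8.5234) = sign(-8.5234)*max(|-8.5234| - 2.62, 0) = -5.9034
prox(x) = [-7.2324, -5.9034]
||prox(x)||_1 = 7.2324 + 5.9034 = 13.1358


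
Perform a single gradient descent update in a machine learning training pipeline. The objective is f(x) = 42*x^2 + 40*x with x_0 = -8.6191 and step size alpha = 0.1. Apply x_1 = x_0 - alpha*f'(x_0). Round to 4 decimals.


We compute the gradient at x_0 and apply the update.
f'(x) = 84*x + 40
f'(-8.6191) = 84*-8.6191 + 40 = -684.0044
x_1 = -8.6191 - 0.1*-684.0044 = 59.7813


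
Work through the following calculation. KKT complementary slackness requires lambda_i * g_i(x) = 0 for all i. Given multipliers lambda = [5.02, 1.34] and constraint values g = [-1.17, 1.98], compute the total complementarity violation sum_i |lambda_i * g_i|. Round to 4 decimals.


KKT complementary slackness check:
lambda_1 * g_1 = 5.02 * -1.17 = -5.8734
lambda_2 * g_2 = 1.34 * 1.98 = 2.6532
Total violation = 5.8734 + 2.6532 = 8.5266


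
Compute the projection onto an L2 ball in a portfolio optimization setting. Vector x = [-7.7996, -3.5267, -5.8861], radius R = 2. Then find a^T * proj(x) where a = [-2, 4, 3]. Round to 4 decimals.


Step 1: Compute ||x|| (intermediates to 6 decimals).
||x|| = sqrt((-7.7996)^2 + (-3.5267)^2 + (-5.8861)^2) = 10.388337
Step 2: Project.
Since ||x|| > R, scale = R/||x|| = 2/10.388337 = 0.192524, proj(x) = scale * x
proj(x) = [-1.50161, -0.678974, -1.133216]
Step 3: Dot product.
a^T * proj(x) = -2*(-1.50161) + 4*(-0.678974) + 3*(-1.133216) = -3.1123


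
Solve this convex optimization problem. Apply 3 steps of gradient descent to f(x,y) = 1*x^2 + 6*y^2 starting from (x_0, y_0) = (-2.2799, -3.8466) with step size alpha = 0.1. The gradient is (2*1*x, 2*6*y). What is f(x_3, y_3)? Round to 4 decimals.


Gradient descent on f(x,y) = 1*x^2 + 6*y^2.
Starting point: (-2.2799, -3.8466), alpha = 0.1
Step 1: grad_x = 2*1*-2.2799 = -4.5598, grad_y = 2*6*-3.8466 = -46.1592
  x_1 = -2.2799 - 0.1*-4.5598 = -1.8239
  y_1 = -3.8466 - 0.1*-46.1592 = 0.7693
Step 2: grad_x = 2*1*-1.8239 = -3.6478, grad_y = 2*6*0.7693 = 9.2318
  x_2 = -1.8239 - 0.1*-3.6478 = -1.4591
  y_2 = 0.7693 - 0.1*9.2318 = -0.1539
Step 3: grad_x = 2*1*-1.4591 = -2.9183, grad_y = 2*6*-0.1539 = -1.8464
  x_3 = -1.4591 - 0.1*-2.9183 = -1.1673
  y_3 = -0.1539 - 0.1*-1.8464 = 0.0308
f(-1.1673, 0.0308) = 1*(-1.1673)^2 + 6*0.0308^2 = 1.3683


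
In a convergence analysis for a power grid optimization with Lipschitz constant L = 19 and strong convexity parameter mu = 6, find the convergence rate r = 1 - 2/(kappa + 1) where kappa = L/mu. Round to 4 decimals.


Step 1: Compute the condition number.
kappa = L/mu = 19/6 = 3.1667
Step 2: Compute the convergence rate.
r = 1 - 2/(kappa + 1) = 1 - 2*mu/(L + mu) = (L - mu)/(L + mu) = 13/25 = 0.52


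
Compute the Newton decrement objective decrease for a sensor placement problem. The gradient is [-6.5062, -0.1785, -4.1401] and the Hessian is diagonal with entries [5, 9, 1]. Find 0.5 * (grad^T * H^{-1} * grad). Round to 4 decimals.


Step 1: H is diagonal, so H^(-1) * g = [-1.3012, -0.0198, -4.1401].
Step 2: g^T H^(-1) g = sum_i g_i^2 / H_ii
  = (-6.5062)^2/5 + (-0.1785)^2/9 + (-4.1401)^2/1
  = 8.4661 + 0.0035 + 17.1404 = 25.6101
Step 3: Objective decrease = 0.5 * g^T H^(-1) g = 12.805


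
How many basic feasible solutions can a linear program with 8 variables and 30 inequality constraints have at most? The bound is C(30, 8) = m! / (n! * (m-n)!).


Each vertex corresponds to some choice of n active constraints out of m, so the number of vertices is at most C(m, n) = m! / (n!(m-n)!).
m = 30, n = 8
Numerator: 30 * 29 * 28 * 27 * 26 * 25 * 24 * 23
Denominator: 8! = 40320
C(30, 8) = 5852925


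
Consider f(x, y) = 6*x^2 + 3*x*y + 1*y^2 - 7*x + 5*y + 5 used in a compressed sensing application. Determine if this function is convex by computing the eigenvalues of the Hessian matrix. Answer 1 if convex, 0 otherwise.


The Hessian of f(x,y) = 6*x^2 + 3*x*y + 1*y^2 - 7*x + 5*y + 5 is:
H = [[12, 3], [3, 2]]
Trace = 12 + 2 = 14
Determinant = 12*2 - (3)^2 = 15
Discriminant = (14)^2 - 4*15 = 136.0
Eigenvalues: lambda_1 = 1.169, lambda_2 = 12.831
The function is convex.

1


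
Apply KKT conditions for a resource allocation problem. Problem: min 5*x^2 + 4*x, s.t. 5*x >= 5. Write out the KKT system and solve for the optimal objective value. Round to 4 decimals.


Step 1: Try lambda = 0 (constraint inactive).
x_unc = -4/(2*5) = -0.4
Check: 5*-0.4 = -2.0 < 5 -- violated!
Step 2: Constraint must be active: 5*x = 5
x* = 5/5 = 1.0
lambda = (2*5*1.0 + 4)/5 = 2.8
Step 3: Compute optimal value.
f(x*) = 5*1.0^2 + 4*1.0 = 9.0


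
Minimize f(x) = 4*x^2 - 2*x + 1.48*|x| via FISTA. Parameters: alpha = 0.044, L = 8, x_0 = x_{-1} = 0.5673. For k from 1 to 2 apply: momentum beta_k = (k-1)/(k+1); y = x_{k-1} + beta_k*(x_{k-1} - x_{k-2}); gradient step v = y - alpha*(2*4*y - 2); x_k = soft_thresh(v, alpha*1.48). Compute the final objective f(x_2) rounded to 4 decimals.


FISTA on f(x) = 4*x^2 - 2*x + 1.48*|x|
L = 8, alpha = 0.044
Iteration 1: beta = 0.0, y = 0.5673 + 0.0*(0.5673 - 0.5673) = 0.5673
  grad(y) = 2.5384, v = y - alpha*grad = 0.4556
  prox(v) = soft_thresh(0.4556, 0.0651) = 0.3905
Iteration 2: beta = 0.3333, y = 0.3905 + 0.3333*(0.3905 - 0.5673) = 0.3316
  grad(y) = 0.6524, v = y - alpha*grad = 0.3028
  prox(v) = soft_thresh(0.3028, 0.0651) = 0.2377
f(x_2) = 4*0.2377^2 - 2*0.2377 + 1.48*|0.2377| = 0.1024


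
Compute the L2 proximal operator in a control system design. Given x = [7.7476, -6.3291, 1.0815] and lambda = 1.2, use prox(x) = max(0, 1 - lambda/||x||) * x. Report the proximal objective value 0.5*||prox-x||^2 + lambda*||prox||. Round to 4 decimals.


Step 1: Compute ||x||.
||x|| = 10.0624
Step 2: Compute scaling factor.
scale = max(0, 1 - 1.2/10.0624) = 0.8807
Step 3: prox(x) = [6.8237, -5.5743, 0.9525]
||prox(x)|| = 8.8624
Step 4: Proximal objective.
0.5*||prox-x||^2 = 0.72
lambda*||prox|| = 10.6349
Total = 11.3549


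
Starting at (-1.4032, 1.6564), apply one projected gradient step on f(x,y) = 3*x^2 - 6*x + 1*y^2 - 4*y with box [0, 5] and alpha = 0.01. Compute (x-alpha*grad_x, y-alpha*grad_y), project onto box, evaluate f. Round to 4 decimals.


Step 1: Compute gradient at (-1.4032, 1.6564).
grad_x = 2*3*-1.4032 - 6 = -14.4192
grad_y = 2*1*1.6564 - 4 = -0.6872
Step 2: Gradient step.
x_raw = -1.4032 - 0.01*-14.4192 = -1.259
y_raw = 1.6564 - 0.01*-0.6872 = 1.6633
Step 3: Project onto [0, 5].
x_proj = clip(-1.259) = 0.0
y_proj = clip(1.6633) = 1.6633
Step 4: Evaluate f.
f(0.0, 1.6633) = -3.8866


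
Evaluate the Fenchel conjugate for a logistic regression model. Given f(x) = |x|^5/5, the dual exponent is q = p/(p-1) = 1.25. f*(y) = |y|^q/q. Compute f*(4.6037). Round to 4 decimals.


The conjugate exponent q satisfies 1/p + 1/q = 1.
p = 5, so q = 5/(5 - 1) = 1.25
|y|^q = 4.6037^1.25 = 6.7435
f*(4.6037) = 6.7435 / 1.25 = 5.3948


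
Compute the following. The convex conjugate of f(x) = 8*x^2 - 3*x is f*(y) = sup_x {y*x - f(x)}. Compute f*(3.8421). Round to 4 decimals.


f*(y) = sup_x {y*x - a*x^2 - b*x} = sup_x {(y-b)*x - a*x^2}
FOC: (y - b) - 2a*x = 0 => x* = (y - b)/(2a)
x* = (3.8421 + 3)/(2*8) = 0.4276
f*(3.8421) = (y-b)^2/(4a) = (3.8421 + 3)^2/(4*8)
= 46.8143/32 = 1.4629


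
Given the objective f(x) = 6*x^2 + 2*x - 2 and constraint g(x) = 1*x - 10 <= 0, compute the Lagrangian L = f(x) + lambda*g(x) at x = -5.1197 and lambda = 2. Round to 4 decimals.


Step 1: Evaluate f(x).
f(-5.1197) = 6*(-5.1197)^2 + 2*(-5.1197) - 2 = 145.0286
Step 2: Evaluate g(x).
g(-5.1197) = 1*-5.1197 - 10 = -15.1197
Step 3: Compute Lagrangian.
L = 145.0286 + 2*-15.1197 = 114.7892


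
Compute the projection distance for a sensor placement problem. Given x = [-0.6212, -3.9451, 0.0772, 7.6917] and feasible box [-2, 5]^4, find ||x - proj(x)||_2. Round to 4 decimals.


Project each component onto [-2, 5].
clip(-0.6212) = -0.6212, clip(-3.9451) = -2.0, clip(0.0772) = 0.0772, clip(7.6917) = 5.0
Projection = [-0.6212, -2.0, 0.0772, 5.0]
Squared diffs: [0.0, 3.7834, 0.0, 7.2452]
Distance = sqrt(11.0286) = 3.3209


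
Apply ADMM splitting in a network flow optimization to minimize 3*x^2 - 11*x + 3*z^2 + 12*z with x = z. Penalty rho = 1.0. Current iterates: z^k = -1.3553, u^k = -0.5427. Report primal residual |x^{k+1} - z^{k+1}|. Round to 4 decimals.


ADMM iteration with rho = 1.0, z^k = -1.3553, u^k = -0.5427
Step 1: x-update.
Minimize 3*x^2 - 11*x + (1.0/2)*(x + 1.3553 - 0.5427)^2
FOC: (2*3 + 1.0)*x = 11 + 1.0*(-1.3553 + 0.5427)
x^{k+1} = 1.4553
Step 2: z-update.
Minimize 3*z^2 + 12*z + (1.0/2)*(1.4553 - z - 0.5427)^2
FOC: (2*3 + 1.0)*z = -12 + 1.0*(1.4553 - 0.5427)
z^{k+1} = -1.5839
Step 3: u-update.
u^{k+1} = -0.5427 + 1.4553 + 1.5839 = 2.4966
Step 4: Primal residual = |1.4553 + 1.5839| = 3.0393


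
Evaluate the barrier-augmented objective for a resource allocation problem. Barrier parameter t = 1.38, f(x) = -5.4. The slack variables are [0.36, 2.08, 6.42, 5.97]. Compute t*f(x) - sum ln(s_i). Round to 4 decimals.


Step 1: Compute log-barrier.
ln values: [-1.0217, 0.7324, 1.8594, 1.7867]
phi = -(-1.0217 + 0.7324 + 1.8594 + 1.7867) = -3.3569
Step 2: Compute augmented objective.
t*f(x) = 1.38*-5.4 = -7.452
Total = -7.452 - 3.3569 = -10.8089


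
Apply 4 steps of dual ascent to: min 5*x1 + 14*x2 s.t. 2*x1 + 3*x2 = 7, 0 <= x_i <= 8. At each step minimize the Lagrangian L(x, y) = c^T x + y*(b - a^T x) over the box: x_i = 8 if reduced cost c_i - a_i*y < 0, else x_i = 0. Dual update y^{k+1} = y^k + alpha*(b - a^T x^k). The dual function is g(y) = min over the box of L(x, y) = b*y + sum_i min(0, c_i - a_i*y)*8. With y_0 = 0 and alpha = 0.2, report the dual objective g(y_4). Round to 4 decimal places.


Dual ascent for LP: min 5*x1 + 14*x2, 2*x1 + 3*x2 = 7, 0 <= x_i <= 8
Step 1: y^k = 0.0, reduced costs: (5.0, 14.0)
  x^k = (0.0, 0.0), subgradient = b - a^T x = 7.0
  y^{k+1} = 0.0 + 0.2*7.0 = 1.4
Step 2: y^k = 1.4, reduced costs: (2.2, 9.8)
  x^k = (0.0, 0.0), subgradient = b - a^T x = 7.0
  y^{k+1} = 1.4 + 0.2*7.0 = 2.8
Step 3: y^k = 2.8, reduced costs: (-0.6, 5.6)
  x^k = (8.0, 0.0), subgradient = b - a^T x = -9.0
  y^{k+1} = 2.8 + 0.2*-9.0 = 1.0
Step 4: y^k = 1.0, reduced costs: (3.0, 11.0)
  x^k = (0.0, 0.0), subgradient = b - a^T x = 7.0
  y^{k+1} = 1.0 + 0.2*7.0 = 2.4
Dual objective at y_4 = 2.4: reduced costs (0.2, 6.8), box minimizer x = (0.0, 0.0)
g(y_4) = b*y + (c1 - a1*y)*x1 + (c2 - a2*y)*x2 = 7*2.4 + 0.2*0.0 + 6.8*0.0 = 16.8 + 0.0 + 0.0 = 16.8


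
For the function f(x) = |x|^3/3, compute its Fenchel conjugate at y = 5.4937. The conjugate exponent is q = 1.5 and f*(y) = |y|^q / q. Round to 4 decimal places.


The conjugate exponent q satisfies 1/p + 1/q = 1.
p = 3, so q = 3/(3 - 1) = 1.5
|y|^q = 5.4937^1.5 = 12.8765
f*(5.4937) = 12.8765 / 1.5 = 8.5843


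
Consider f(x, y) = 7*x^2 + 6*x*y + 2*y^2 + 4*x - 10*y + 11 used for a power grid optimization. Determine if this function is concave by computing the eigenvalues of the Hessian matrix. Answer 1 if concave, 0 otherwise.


The Hessian of f(x,y) = 7*x^2 + 6*x*y + 2*y^2 + 4*x - 10*y + 11 is:
H = [[14, 6], [6, 4]]
Trace = 14 + 4 = 18
Determinant = 14*4 - (6)^2 = 20
Discriminant = (18)^2 - 4*20 = 244.0
Eigenvalues: lambda_1 = 1.1898, lambda_2 = 16.8102
The function is not concave.

0


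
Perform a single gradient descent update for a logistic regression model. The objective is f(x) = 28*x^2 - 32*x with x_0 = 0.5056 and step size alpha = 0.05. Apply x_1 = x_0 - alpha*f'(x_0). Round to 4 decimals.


We compute the gradient at x_0 and apply the update.
f'(x) = 56*x - 32
f'(0.5056) = 56*0.5056 - 32 = -3.6864
x_1 = 0.5056 - 0.05*-3.6864 = 0.6899


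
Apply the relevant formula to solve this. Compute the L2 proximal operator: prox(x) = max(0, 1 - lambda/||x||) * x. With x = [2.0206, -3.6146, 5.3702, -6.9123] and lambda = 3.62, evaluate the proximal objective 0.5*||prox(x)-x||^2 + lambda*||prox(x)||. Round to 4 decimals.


Step 1: Compute ||x||.
||x|| = 9.6833
Step 2: Compute scaling factor.
scale = max(0, 1 - 3.62/9.6833) = 0.6262
Step 3: prox(x) = [1.2652, -2.2633, 3.3626, -4.3282]
||prox(x)|| = 6.0633
Step 4: Proximal objective.
0.5*||prox-x||^2 = 6.5522
lambda*||prox|| = 21.9491
Total = 28.5015


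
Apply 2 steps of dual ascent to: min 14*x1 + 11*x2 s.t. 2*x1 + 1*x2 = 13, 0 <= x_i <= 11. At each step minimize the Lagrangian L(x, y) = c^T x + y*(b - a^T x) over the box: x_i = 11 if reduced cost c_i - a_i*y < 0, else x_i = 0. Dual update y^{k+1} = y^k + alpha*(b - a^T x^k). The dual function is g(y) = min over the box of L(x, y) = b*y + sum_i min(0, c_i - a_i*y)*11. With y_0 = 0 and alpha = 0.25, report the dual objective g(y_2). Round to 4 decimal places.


Dual ascent for LP: min 14*x1 + 11*x2, 2*x1 + 1*x2 = 13, 0 <= x_i <= 11
Step 1: y^k = 0.0, reduced costs: (14.0, 11.0)
  x^k = (0.0, 0.0), subgradient = b - a^T x = 13.0
  y^{k+1} = 0.0 + 0.25*13.0 = 3.25
Step 2: y^k = 3.25, reduced costs: (7.5, 7.75)
  x^k = (0.0, 0.0), subgradient = b - a^T x = 13.0
  y^{k+1} = 3.25 + 0.25*13.0 = 6.5
Dual objective at y_2 = 6.5: reduced costs (1.0, 4.5), box minimizer x = (0.0, 0.0)
g(y_2) = b*y + (c1 - a1*y)*x1 + (c2 - a2*y)*x2 = 13*6.5 + 1.0*0.0 + 4.5*0.0 = 84.5 + 0.0 + 0.0 = 84.5


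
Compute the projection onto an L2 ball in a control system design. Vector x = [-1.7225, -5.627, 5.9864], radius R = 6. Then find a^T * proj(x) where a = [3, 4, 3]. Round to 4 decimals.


Step 1: Compute ||x|| (intermediates to 6 decimals).
||x|| = sqrt((-1.7225)^2 + (-5.627)^2 + 5.9864^2) = 8.39447
Step 2: Project.
Since ||x|| > R, scale = R/||x|| = 6/8.39447 = 0.714756, proj(x) = scale * x
proj(x) = [-1.231167, -4.021932, 4.278815]
Step 3: Dot product.
a^T * proj(x) = 3*(-1.231167) + 4*(-4.021932) + 3*4.278815 = -6.9448


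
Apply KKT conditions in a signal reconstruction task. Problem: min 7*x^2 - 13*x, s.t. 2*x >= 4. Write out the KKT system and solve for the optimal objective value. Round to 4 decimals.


Step 1: Try lambda = 0 (constraint inactive).
x_unc = 13/(2*7) = 0.9286
Check: 2*0.9286 = 1.8572 < 4 -- violated!
Step 2: Constraint must be active: 2*x = 4
x* = 4/2 = 2.0
lambda = (2*7*2.0 - 13)/2 = 7.5
Step 3: Compute optimal value.
f(x*) = 7*2.0^2 - 13*2.0 = 2.0


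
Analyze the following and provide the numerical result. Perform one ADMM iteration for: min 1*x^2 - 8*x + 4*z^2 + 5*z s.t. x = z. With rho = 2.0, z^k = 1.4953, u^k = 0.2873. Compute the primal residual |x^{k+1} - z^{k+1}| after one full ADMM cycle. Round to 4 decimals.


ADMM iteration with rho = 2.0, z^k = 1.4953, u^k = 0.2873
Step 1: x-update.
Minimize 1*x^2 - 8*x + (2.0/2)*(x - 1.4953 + 0.2873)^2
FOC: (2*1 + 2.0)*x = 8 + 2.0*(1.4953 - 0.2873)
x^{k+1} = 2.604
Step 2: z-update.
Minimize 4*z^2 + 5*z + (2.0/2)*(2.604 - z + 0.2873)^2
FOC: (2*4 + 2.0)*z = -5 + 2.0*(2.604 + 0.2873)
z^{k+1} = 0.0783
Step 3: u-update.
u^{k+1} = 0.2873 + 2.604 - 0.0783 = 2.813
Step 4: Primal residual = |2.604 - 0.0783| = 2.5257


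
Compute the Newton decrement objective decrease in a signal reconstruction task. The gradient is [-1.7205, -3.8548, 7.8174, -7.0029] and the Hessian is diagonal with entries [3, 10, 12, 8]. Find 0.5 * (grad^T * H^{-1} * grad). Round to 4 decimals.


Step 1: H is diagonal, so H^(-1) * g = [-0.5735, -0.3855, 0.6515, -0.8754].
Step 2: g^T H^(-1) g = sum_i g_i^2 / H_ii
  = (-1.7205)^2/3 + (-3.8548)^2/10 + (7.8174)^2/12 + (-7.0029)^2/8
  = 0.9867 + 1.4859 + 5.0926 + 6.1301 = 13.6954
Step 3: Objective decrease = 0.5 * g^T H^(-1) g = 6.8477


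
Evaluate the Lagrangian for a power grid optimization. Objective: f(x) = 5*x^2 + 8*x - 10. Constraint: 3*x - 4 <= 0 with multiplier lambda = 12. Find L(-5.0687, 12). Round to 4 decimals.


Step 1: Evaluate f(x).
f(-5.0687) = 5*(-5.0687)^2 + 8*(-5.0687) - 10 = 77.909
Step 2: Evaluate g(x).
g(-5.0687) = 3*-5.0687 - 4 = -19.2061
Step 3: Compute Lagrangian.
L = 77.909 + 12*-19.2061 = -152.5642


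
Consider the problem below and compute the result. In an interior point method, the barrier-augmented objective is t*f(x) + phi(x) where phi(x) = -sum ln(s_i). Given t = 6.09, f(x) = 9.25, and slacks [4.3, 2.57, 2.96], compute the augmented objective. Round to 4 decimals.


Step 1: Compute log-barrier.
ln values: [1.4586, 0.9439, 1.0852]
phi = -(1.4586 + 0.9439 + 1.0852) = -3.4877
Step 2: Compute augmented objective.
t*f(x) = 6.09*9.25 = 56.3325
Total = 56.3325 - 3.4877 = 52.8448


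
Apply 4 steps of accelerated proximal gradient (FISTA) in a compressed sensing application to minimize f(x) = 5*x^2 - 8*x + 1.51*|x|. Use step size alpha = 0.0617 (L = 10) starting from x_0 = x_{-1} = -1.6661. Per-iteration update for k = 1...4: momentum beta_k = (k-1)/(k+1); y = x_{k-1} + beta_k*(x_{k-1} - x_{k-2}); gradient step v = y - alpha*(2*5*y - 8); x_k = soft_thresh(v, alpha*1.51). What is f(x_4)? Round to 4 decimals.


FISTA on f(x) = 5*x^2 - 8*x + 1.51*|x|
L = 10, alpha = 0.0617
Iteration 1: beta = 0.0, y = -1.6661 + 0.0*(-1.6661 + 1.6661) = -1.6661
  grad(y) = -24.661, v = y - alpha*grad = -0.1445
  prox(v) = soft_thresh(-0.1445, 0.0932) = -0.0513
Iteration 2: beta = 0.3333, y = -0.0513 + 0.3333*(-0.0513 + 1.6661) = 0.4869
  grad(y) = -3.131, v = y - alpha*grad = 0.6801
  prox(v) = soft_thresh(0.6801, 0.0932) = 0.5869
Iteration 3: beta = 0.5, y = 0.5869 + 0.5*(0.5869 + 0.0513) = 0.906
  grad(y) = 1.0605, v = y - alpha*grad = 0.8406
  prox(v) = soft_thresh(0.8406, 0.0932) = 0.7474
Iteration 4: beta = 0.6, y = 0.7474 + 0.6*(0.7474 - 0.5869) = 0.8438
  grad(y) = 0.4377, v = y - alpha*grad = 0.8168
  prox(v) = soft_thresh(0.8168, 0.0932) = 0.7236
f(x_4) = 5*0.7236^2 - 8*0.7236 + 1.51*|0.7236| = -2.0782


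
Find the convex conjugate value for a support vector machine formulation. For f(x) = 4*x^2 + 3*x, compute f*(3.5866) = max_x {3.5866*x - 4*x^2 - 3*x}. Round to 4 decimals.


f*(y) = sup_x {y*x - a*x^2 - b*x} = sup_x {(y-b)*x - a*x^2}
FOC: (y - b) - 2a*x = 0 => x* = (y - b)/(2a)
x* = (3.5866 - 3)/(2*4) = 0.0733
f*(3.5866) = (y-b)^2/(4a) = (3.5866 - 3)^2/(4*4)
= 0.3441/16 = 0.0215


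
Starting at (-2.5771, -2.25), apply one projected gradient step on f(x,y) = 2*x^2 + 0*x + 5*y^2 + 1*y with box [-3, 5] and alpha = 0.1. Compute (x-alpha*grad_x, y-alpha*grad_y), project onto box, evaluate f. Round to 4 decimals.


Step 1: Compute gradient at (-2.5771, -2.25).
grad_x = 2*2*-2.5771 + 0 = -10.3084
grad_y = 2*5*-2.25 + 1 = -21.5
Step 2: Gradient step.
x_raw = -2.5771 - 0.1*-10.3084 = -1.5463
y_raw = -2.25 - 0.1*-21.5 = -0.1
Step 3: Project onto [-3, 5].
x_proj = clip(-1.5463) = -1.5463
y_proj = clip(-0.1) = -0.1
Step 4: Evaluate f.
f(-1.5463, -0.1) = 4.7318


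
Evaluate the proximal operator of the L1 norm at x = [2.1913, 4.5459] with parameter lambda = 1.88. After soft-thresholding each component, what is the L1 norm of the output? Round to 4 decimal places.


Soft-thresholding with lambda = 1.88:
prox(2.1913) = sign(2.1913)*max(|2.1913| - 1.88, 0) = 0.3113
prox(4.5459) = sign(4.5459)*max(|4.5459| - 1.88, 0) = 2.6659
prox(x) = [0.3113, 2.6659]
||prox(x)||_1 = 0.3113 + 2.6659 = 2.9772


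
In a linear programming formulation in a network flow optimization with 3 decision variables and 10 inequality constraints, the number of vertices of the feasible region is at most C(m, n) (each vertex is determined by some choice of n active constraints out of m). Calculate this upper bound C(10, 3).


Each vertex corresponds to some choice of n active constraints out of m, so the number of vertices is at most C(m, n) = m! / (n!(m-n)!).
m = 10, n = 3
Numerator: 10 * 9 * 8
Denominator: 3! = 6
C(10, 3) = 120


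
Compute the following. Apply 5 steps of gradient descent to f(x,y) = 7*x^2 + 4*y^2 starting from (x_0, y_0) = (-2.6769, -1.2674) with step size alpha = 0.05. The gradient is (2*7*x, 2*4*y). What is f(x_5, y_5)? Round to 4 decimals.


Gradient descent on f(x,y) = 7*x^2 + 4*y^2.
Starting point: (-2.6769, -1.2674), alpha = 0.05
Step 1: grad_x = 2*7*-2.6769 = -37.4766, grad_y = 2*4*-1.2674 = -10.1392
  x_1 = -2.6769 - 0.05*-37.4766 = -0.8031
  y_1 = -1.2674 - 0.05*-10.1392 = -0.7604
Step 2: grad_x = 2*7*-0.8031 = -11.243, grad_y = 2*4*-0.7604 = -6.0835
  x_2 = -0.8031 - 0.05*-11.243 = -0.2409
  y_2 = -0.7604 - 0.05*-6.0835 = -0.4563
Step 3: grad_x = 2*7*-0.2409 = -3.3729, grad_y = 2*4*-0.4563 = -3.6501
  x_3 = -0.2409 - 0.05*-3.3729 = -0.0723
  y_3 = -0.4563 - 0.05*-3.6501 = -0.2738
Step 4: grad_x = 2*7*-0.0723 = -1.0119, grad_y = 2*4*-0.2738 = -2.1901
  x_4 = -0.0723 - 0.05*-1.0119 = -0.0217
  y_4 = -0.2738 - 0.05*-2.1901 = -0.1643
Step 5: grad_x = 2*7*-0.0217 = -0.3036, grad_y = 2*4*-0.1643 = -1.314
  x_5 = -0.0217 - 0.05*-0.3036 = -0.0065
  y_5 = -0.1643 - 0.05*-1.314 = -0.0986
f(-0.0065, -0.0986) = 7*(-0.0065)^2 + 4*(-0.0986)^2 = 0.0391


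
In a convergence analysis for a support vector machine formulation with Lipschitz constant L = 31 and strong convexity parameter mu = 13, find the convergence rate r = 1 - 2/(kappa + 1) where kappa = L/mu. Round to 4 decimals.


Step 1: Compute the condition number.
kappa = L/mu = 31/13 = 2.3846
Step 2: Compute the convergence rate.
r = 1 - 2/(kappa + 1) = 1 - 2*mu/(L + mu) = (L - mu)/(L + mu) = 18/44 = 0.4091


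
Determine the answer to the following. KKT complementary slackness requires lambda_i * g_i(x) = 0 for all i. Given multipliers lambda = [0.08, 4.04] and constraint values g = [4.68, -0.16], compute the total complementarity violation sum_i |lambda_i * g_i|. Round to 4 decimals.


KKT complementary slackness check:
lambda_1 * g_1 = 0.08 * 4.68 = 0.3744
lambda_2 * g_2 = 4.04 * -0.16 = -0.6464
Total violation = 0.3744 + 0.6464 = 1.0208


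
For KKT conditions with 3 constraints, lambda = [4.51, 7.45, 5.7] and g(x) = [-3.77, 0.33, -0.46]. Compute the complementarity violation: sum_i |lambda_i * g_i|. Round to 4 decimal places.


KKT complementary slackness check:
lambda_1 * g_1 = 4.51 * -3.77 = -17.0027
lambda_2 * g_2 = 7.45 * 0.33 = 2.4585
lambda_3 * g_3 = 5.7 * -0.46 = -2.622
Total violation = 17.0027 + 2.4585 + 2.622 = 22.0832


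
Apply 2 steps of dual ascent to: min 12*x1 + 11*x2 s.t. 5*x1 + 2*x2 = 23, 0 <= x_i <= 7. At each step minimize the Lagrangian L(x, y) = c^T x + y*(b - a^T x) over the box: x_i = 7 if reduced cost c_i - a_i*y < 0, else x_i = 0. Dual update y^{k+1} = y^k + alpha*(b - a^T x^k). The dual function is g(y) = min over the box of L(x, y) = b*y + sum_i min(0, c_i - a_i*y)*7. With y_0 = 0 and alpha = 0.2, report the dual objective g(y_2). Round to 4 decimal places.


Dual ascent for LP: min 12*x1 + 11*x2, 5*x1 + 2*x2 = 23, 0 <= x_i <= 7
Step 1: y^k = 0.0, reduced costs: (12.0, 11.0)
  x^k = (0.0, 0.0), subgradient = b - a^T x = 23.0
  y^{k+1} = 0.0 + 0.2*23.0 = 4.6
Step 2: y^k = 4.6, reduced costs: (-11.0, 1.8)
  x^k = (7.0, 0.0), subgradient = b - a^T x = -12.0
  y^{k+1} = 4.6 + 0.2*-12.0 = 2.2
Dual objective at y_2 = 2.2: reduced costs (1.0, 6.6), box minimizer x = (0.0, 0.0)
g(y_2) = b*y + (c1 - a1*y)*x1 + (c2 - a2*y)*x2 = 23*2.2 + 1.0*0.0 + 6.6*0.0 = 50.6 + 0.0 + 0.0 = 50.6


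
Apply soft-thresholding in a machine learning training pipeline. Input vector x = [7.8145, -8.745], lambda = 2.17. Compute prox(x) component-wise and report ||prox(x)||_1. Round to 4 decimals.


Soft-thresholding with lambda = 2.17:
prox(7.8145) = sign(7.8145)*max(|7.8145| - 2.17, 0) = 5.6445
prox(-8.745) = sign(-8.745)*max(|-8.745| - 2.17, 0) = -6.575
prox(x) = [5.6445, -6.575]
||prox(x)||_1 = 5.6445 + 6.575 = 12.2195


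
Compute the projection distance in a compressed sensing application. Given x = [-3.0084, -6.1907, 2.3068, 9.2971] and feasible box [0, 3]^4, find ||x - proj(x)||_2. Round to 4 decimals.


Project each component onto [0, 3].
clip(-3.0084) = 0.0, clip(-6.1907) = 0.0, clip(2.3068) = 2.3068, clip(9.2971) = 3.0
Projection = [0.0, 0.0, 2.3068, 3.0]
Squared diffs: [9.0505, 38.3248, 0.0, 39.6535]
Distance = sqrt(87.0288) = 9.3289


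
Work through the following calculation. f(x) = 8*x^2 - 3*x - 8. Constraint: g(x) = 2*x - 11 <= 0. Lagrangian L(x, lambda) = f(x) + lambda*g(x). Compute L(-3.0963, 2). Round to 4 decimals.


Step 1: Evaluate f(x).
f(-3.0963) = 8*(-3.0963)^2 - 3*(-3.0963) - 8 = 77.9855
Step 2: Evaluate g(x).
g(-3.0963) = 2*-3.0963 - 11 = -17.1926
Step 3: Compute Lagrangian.
L = 77.9855 + 2*-17.1926 = 43.6003


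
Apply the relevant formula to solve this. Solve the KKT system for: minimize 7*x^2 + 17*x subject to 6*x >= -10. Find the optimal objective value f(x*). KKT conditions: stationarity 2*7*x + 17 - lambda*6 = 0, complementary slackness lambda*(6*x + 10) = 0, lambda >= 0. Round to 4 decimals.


Step 1: Try lambda = 0 (constraint inactive).
Stationarity: 2*7*x + 17 = 0
x* = -17/(2*7) = -17/14 = -1.2143 (rounded; the exact value -17/14 is used below)
Check constraint: 6*-1.2143 = -7.2858 >= -10 -- satisfied.
Step 2: Compute optimal value.
f(x*) = 7*(-17/14)^2 + 17*(-17/14) = -10.3214


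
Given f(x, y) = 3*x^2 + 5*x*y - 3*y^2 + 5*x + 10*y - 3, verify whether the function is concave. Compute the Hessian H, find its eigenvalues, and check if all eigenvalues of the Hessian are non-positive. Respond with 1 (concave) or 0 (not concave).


The Hessian of f(x,y) = 3*x^2 + 5*x*y - 3*y^2 + 5*x + 10*y - 3 is:
H = [[6, 5], [5, -6]]
Trace = 6 - 6 = 0
Determinant = 6*-6 - (5)^2 = -61
Discriminant = (0)^2 - 4*-61 = 244.0
Eigenvalues: lambda_1 = -7.8102, lambda_2 = 7.8102
The function is not concave.

0


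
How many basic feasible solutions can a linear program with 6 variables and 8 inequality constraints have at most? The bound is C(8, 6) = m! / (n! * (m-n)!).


Each vertex corresponds to some choice of n active constraints out of m, so the number of vertices is at most C(m, n) = m! / (n!(m-n)!).
m = 8, n = 6
Numerator: 8 * 7 * 6 * 5 * 4 * 3
Denominator: 6! = 720
C(8, 6) = 28


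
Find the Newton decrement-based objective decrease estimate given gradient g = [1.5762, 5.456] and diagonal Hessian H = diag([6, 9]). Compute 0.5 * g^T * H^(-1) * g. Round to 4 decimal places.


Step 1: H is diagonal, so H^(-1) * g = [0.2627, 0.6062].
Step 2: g^T H^(-1) g = sum_i g_i^2 / H_ii
  = (1.5762)^2/6 + (5.456)^2/9
  = 0.4141 + 3.3075 = 3.7216
Step 3: Objective decrease = 0.5 * g^T H^(-1) g = 1.8608


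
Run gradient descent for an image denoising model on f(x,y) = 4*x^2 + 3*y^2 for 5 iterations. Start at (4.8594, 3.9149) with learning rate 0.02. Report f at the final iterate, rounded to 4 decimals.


Gradient descent on f(x,y) = 4*x^2 + 3*y^2.
Starting point: (4.8594, 3.9149), alpha = 0.02
Step 1: grad_x = 2*4*4.8594 = 38.8752, grad_y = 2*3*3.9149 = 23.4894
  x_1 = 4.8594 - 0.02*38.8752 = 4.0819
  y_1 = 3.9149 - 0.02*23.4894 = 3.4451
Step 2: grad_x = 2*4*4.0819 = 32.6552, grad_y = 2*3*3.4451 = 20.6707
  x_2 = 4.0819 - 0.02*32.6552 = 3.4288
  y_2 = 3.4451 - 0.02*20.6707 = 3.0317
Step 3: grad_x = 2*4*3.4288 = 27.4303, grad_y = 2*3*3.0317 = 18.1902
  x_3 = 3.4288 - 0.02*27.4303 = 2.8802
  y_3 = 3.0317 - 0.02*18.1902 = 2.6679
Step 4: grad_x = 2*4*2.8802 = 23.0415, grad_y = 2*3*2.6679 = 16.0074
  x_4 = 2.8802 - 0.02*23.0415 = 2.4194
  y_4 = 2.6679 - 0.02*16.0074 = 2.3477
Step 5: grad_x = 2*4*2.4194 = 19.3548, grad_y = 2*3*2.3477 = 14.0865
  x_5 = 2.4194 - 0.02*19.3548 = 2.0323
  y_5 = 2.3477 - 0.02*14.0865 = 2.066
f(2.0323, 2.066) = 4*2.0323^2 + 3*2.066^2 = 29.3256


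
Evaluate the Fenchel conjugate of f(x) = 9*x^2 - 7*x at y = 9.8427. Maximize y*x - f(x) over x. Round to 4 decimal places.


f*(y) = sup_x {y*x - a*x^2 - b*x} = sup_x {(y-b)*x - a*x^2}
FOC: (y - b) - 2a*x = 0 => x* = (y - b)/(2a)
x* = (9.8427 + 7)/(2*9) = 0.9357
f*(9.8427) = (y-b)^2/(4a) = (9.8427 + 7)^2/(4*9)
= 283.6765/36 = 7.8799


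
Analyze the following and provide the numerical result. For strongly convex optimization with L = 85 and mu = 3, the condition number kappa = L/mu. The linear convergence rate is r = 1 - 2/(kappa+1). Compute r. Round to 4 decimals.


Step 1: Compute the condition number.
kappa = L/mu = 85/3 = 28.3333
Step 2: Compute the convergence rate.
r = 1 - 2/(kappa + 1) = 1 - 2*mu/(L + mu) = (L - mu)/(L + mu) = 82/88 = 0.9318


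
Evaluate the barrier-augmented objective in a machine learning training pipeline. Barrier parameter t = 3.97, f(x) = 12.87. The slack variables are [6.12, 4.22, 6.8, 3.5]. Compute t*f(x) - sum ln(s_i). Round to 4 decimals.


Step 1: Compute log-barrier.
ln values: [1.8116, 1.4398, 1.9169, 1.2528]
phi = -(1.8116 + 1.4398 + 1.9169 + 1.2528) = -6.4211
Step 2: Compute augmented objective.
t*f(x) = 3.97*12.87 = 51.0939
Total = 51.0939 - 6.4211 = 44.6728


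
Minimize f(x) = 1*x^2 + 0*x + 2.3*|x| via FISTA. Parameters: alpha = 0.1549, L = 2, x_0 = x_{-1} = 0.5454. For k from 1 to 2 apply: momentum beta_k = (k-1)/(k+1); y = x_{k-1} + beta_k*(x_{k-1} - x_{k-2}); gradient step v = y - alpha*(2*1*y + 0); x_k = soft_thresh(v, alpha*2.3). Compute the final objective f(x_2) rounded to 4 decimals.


FISTA on f(x) = 1*x^2 + 0*x + 2.3*|x|
L = 2, alpha = 0.1549
Iteration 1: beta = 0.0, y = 0.5454 + 0.0*(0.5454 - 0.5454) = 0.5454
  grad(y) = 1.0908, v = y - alpha*grad = 0.3764
  prox(v) = soft_thresh(0.3764, 0.3563) = 0.0202
Iteration 2: beta = 0.3333, y = 0.0202 + 0.3333*(0.0202 - 0.5454) = -0.1549
  grad(y) = -0.3098, v = y - alpha*grad = -0.1069
  prox(v) = soft_thresh(-0.1069, 0.3563) = 0.0
f(x_2) = 1*0.0^2 + 0*0.0 + 2.3*|0.0| = 0.0
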